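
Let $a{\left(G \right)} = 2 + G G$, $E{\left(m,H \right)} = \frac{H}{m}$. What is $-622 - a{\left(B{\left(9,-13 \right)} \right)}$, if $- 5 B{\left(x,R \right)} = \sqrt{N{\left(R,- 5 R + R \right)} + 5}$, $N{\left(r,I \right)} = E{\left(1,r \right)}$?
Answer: $- \frac{15592}{25} \approx -623.68$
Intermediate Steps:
$N{\left(r,I \right)} = r$ ($N{\left(r,I \right)} = \frac{r}{1} = r 1 = r$)
$B{\left(x,R \right)} = - \frac{\sqrt{5 + R}}{5}$ ($B{\left(x,R \right)} = - \frac{\sqrt{R + 5}}{5} = - \frac{\sqrt{5 + R}}{5}$)
$a{\left(G \right)} = 2 + G^{2}$
$-622 - a{\left(B{\left(9,-13 \right)} \right)} = -622 - \left(2 + \left(- \frac{\sqrt{5 - 13}}{5}\right)^{2}\right) = -622 - \left(2 + \left(- \frac{\sqrt{-8}}{5}\right)^{2}\right) = -622 - \left(2 + \left(- \frac{2 i \sqrt{2}}{5}\right)^{2}\right) = -622 - \left(2 - \frac{8}{25}\right) = -622 - \frac{42}{25} = - \frac{15592}{25}$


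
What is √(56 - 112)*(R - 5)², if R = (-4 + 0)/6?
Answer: 578*I*√14/9 ≈ 240.3*I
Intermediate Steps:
R = -⅔ (R = -4*⅙ = -⅔ ≈ -0.66667)
√(56 - 112)*(R - 5)² = √(56 - 112)*(-⅔ - 5)² = √(-56)*(-17/3)² = (2*I*√14)*(289/9) = 578*I*√14/9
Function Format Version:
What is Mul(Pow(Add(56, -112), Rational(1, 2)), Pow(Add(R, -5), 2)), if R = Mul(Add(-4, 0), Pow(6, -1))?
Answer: Mul(Rational(578, 9), I, Pow(14, Rational(1, 2))) ≈ Mul(240.30, I)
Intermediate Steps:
R = Rational(-2, 3) (R = Mul(-4, Rational(1, 6)) = Rational(-2, 3) ≈ -0.66667)
Mul(Pow(Add(56, -112), Rational(1, 2)), Pow(Add(R, -5), 2)) = Mul(Pow(Add(56, -112), Rational(1, 2)), Pow(Add(Rational(-2, 3), -5), 2)) = Mul(Pow(-56, Rational(1, 2)), Pow(Rational(-17, 3), 2)) = Mul(Mul(2, I, Pow(14, Rational(1, 2))), Rational(289, 9)) = Mul(Rational(578, 9), I, Pow(14, Rational(1, 2)))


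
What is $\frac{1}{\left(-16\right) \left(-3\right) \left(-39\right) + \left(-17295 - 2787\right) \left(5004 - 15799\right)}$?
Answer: $\frac{1}{216783318} \approx 4.6129 \cdot 10^{-9}$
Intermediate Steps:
$\frac{1}{\left(-16\right) \left(-3\right) \left(-39\right) + \left(-17295 - 2787\right) \left(5004 - 15799\right)} = \frac{1}{48 \left(-39\right) - -216785190} = \frac{1}{-1872 + 216785190} = \frac{1}{216783318}$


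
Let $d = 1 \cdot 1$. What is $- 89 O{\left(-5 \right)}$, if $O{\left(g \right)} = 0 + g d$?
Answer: $445$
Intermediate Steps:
$d = 1$
$O{\left(g \right)} = g$ ($O{\left(g \right)} = 0 + g 1 = 0 + g = g$)
$- 89 O{\left(-5 \right)} = \left(-89\right) \left(-5\right) = 445$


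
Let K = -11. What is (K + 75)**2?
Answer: 4096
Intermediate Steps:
(K + 75)**2 = (-11 + 75)**2 = 64**2 = 4096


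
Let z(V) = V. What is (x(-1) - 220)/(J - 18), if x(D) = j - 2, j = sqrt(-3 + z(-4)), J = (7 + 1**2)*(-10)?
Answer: 111/49 - I*sqrt(7)/98 ≈ 2.2653 - 0.026997*I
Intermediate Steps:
J = -80 (J = (7 + 1)*(-10) = 8*(-10) = -80)
j = I*sqrt(7) (j = sqrt(-3 - 4) = sqrt(-7) = I*sqrt(7) ≈ 2.6458*I)
x(D) = -2 + I*sqrt(7) (x(D) = I*sqrt(7) - 2 = -2 + I*sqrt(7))
(x(-1) - 220)/(J - 18) = ((-2 + I*sqrt(7)) - 220)/(-80 - 18) = (-222 + I*sqrt(7))/(-98) = (-222 + I*sqrt(7))*(-1/98) = 111/49 - I*sqrt(7)/98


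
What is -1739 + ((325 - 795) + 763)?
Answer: -1446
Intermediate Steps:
-1739 + ((325 - 795) + 763) = -1739 + (-470 + 763) = -1739 + 293 = -1446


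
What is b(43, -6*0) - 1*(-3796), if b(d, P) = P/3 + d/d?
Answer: 3797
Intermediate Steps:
b(d, P) = 1 + P/3 (b(d, P) = P*(1/3) + 1 = P/3 + 1 = 1 + P/3)
b(43, -6*0) - 1*(-3796) = (1 + (-6*0)/3) - 1*(-3796) = (1 + (1/3)*0) + 3796 = (1 + 0) + 3796 = 1 + 3796 = 3797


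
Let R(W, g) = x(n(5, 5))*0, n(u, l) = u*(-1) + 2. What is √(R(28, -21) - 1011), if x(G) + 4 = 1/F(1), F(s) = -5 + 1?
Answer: I*√1011 ≈ 31.796*I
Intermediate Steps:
F(s) = -4
n(u, l) = 2 - u (n(u, l) = -u + 2 = 2 - u)
x(G) = -17/4 (x(G) = -4 + 1/(-4) = -4 - ¼ = -17/4)
R(W, g) = 0 (R(W, g) = -17/4*0 = 0)
√(R(28, -21) - 1011) = √(0 - 1011) = √(-1011) = I*√1011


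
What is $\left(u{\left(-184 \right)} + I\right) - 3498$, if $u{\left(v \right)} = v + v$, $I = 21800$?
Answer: $17934$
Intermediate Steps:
$u{\left(v \right)} = 2 v$
$\left(u{\left(-184 \right)} + I\right) - 3498 = \left(2 \left(-184\right) + 21800\right) - 3498 = \left(-368 + 21800\right) - 3498 = 21432 - 3498 = 17934$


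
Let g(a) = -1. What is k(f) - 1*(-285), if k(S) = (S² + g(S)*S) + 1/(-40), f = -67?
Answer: 193639/40 ≈ 4841.0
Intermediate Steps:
k(S) = -1/40 + S² - S (k(S) = (S² - S) + 1/(-40) = (S² - S) - 1/40 = -1/40 + S² - S)
k(f) - 1*(-285) = (-1/40 + (-67)² - 1*(-67)) - 1*(-285) = (-1/40 + 4489 + 67) + 285 = 182239/40 + 285 = 193639/40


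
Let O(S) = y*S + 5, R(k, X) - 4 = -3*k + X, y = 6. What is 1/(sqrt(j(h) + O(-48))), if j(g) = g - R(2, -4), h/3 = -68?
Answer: -I*sqrt(481)/481 ≈ -0.045596*I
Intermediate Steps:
R(k, X) = 4 + X - 3*k (R(k, X) = 4 + (-3*k + X) = 4 + (X - 3*k) = 4 + X - 3*k)
O(S) = 5 + 6*S (O(S) = 6*S + 5 = 5 + 6*S)
h = -204 (h = 3*(-68) = -204)
j(g) = 6 + g (j(g) = g - (4 - 4 - 3*2) = g - (4 - 4 - 6) = g - 1*(-6) = g + 6 = 6 + g)
1/(sqrt(j(h) + O(-48))) = 1/(sqrt((6 - 204) + (5 + 6*(-48)))) = 1/(sqrt(-198 + (5 - 288))) = 1/(sqrt(-198 - 283)) = 1/(sqrt(-481)) = 1/(I*sqrt(481)) = -I*sqrt(481)/481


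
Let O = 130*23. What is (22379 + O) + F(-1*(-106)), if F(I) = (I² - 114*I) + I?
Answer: 24627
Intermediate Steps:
F(I) = I² - 113*I
O = 2990
(22379 + O) + F(-1*(-106)) = (22379 + 2990) + (-1*(-106))*(-113 - 1*(-106)) = 25369 + 106*(-113 + 106) = 25369 + 106*(-7) = 25369 - 742 = 24627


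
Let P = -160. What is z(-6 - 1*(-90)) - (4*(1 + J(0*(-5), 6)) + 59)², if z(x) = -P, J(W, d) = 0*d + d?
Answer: -7409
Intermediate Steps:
J(W, d) = d (J(W, d) = 0 + d = d)
z(x) = 160 (z(x) = -1*(-160) = 160)
z(-6 - 1*(-90)) - (4*(1 + J(0*(-5), 6)) + 59)² = 160 - (4*(1 + 6) + 59)² = 160 - (4*7 + 59)² = 160 - (28 + 59)² = 160 - 1*87² = 160 - 1*7569 = 160 - 7569 = -7409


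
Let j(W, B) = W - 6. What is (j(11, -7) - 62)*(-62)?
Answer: 3534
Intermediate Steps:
j(W, B) = -6 + W
(j(11, -7) - 62)*(-62) = ((-6 + 11) - 62)*(-62) = (5 - 62)*(-62) = -57*(-62) = 3534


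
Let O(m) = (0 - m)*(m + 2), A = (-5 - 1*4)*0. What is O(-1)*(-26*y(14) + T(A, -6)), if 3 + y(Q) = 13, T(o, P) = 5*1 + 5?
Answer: -250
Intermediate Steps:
A = 0 (A = (-5 - 4)*0 = -9*0 = 0)
T(o, P) = 10 (T(o, P) = 5 + 5 = 10)
y(Q) = 10 (y(Q) = -3 + 13 = 10)
O(m) = -m*(2 + m) (O(m) = (-m)*(2 + m) = -m*(2 + m))
O(-1)*(-26*y(14) + T(A, -6)) = (-1*(-1)*(2 - 1))*(-26*10 + 10) = (-1*(-1)*1)*(-260 + 10) = 1*(-250) = -250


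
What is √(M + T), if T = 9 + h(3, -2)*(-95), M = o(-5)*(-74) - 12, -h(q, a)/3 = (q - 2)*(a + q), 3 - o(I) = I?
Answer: I*√310 ≈ 17.607*I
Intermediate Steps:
o(I) = 3 - I
h(q, a) = -3*(-2 + q)*(a + q) (h(q, a) = -3*(q - 2)*(a + q) = -3*(-2 + q)*(a + q))
M = -604 (M = (3 - 1*(-5))*(-74) - 12 = (3 + 5)*(-74) - 12 = 8*(-74) - 12 = -592 - 12 = -604)
T = 294 (T = 9 + (-3*3² + 6*(-2) + 6*3 - 3*(-2)*3)*(-95) = 9 + (-3*9 - 12 + 18 + 18)*(-95) = 9 + (-27 - 12 + 18 + 18)*(-95) = 9 - 3*(-95) = 9 + 285 = 294)
√(M + T) = √(-604 + 294) = √(-310) = I*√310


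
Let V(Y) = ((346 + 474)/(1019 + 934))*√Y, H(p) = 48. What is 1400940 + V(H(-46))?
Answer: 1400940 + 3280*√3/1953 ≈ 1.4009e+6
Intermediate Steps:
V(Y) = 820*√Y/1953 (V(Y) = (820/1953)*√Y = (820*(1/1953))*√Y = 820*√Y/1953)
1400940 + V(H(-46)) = 1400940 + 820*√48/1953 = 1400940 + 820*(4*√3)/1953 = 1400940 + 3280*√3/1953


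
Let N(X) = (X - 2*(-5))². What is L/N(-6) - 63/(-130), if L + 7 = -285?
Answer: -4619/260 ≈ -17.765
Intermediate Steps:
L = -292 (L = -7 - 285 = -292)
N(X) = (10 + X)² (N(X) = (X + 10)² = (10 + X)²)
L/N(-6) - 63/(-130) = -292/(10 - 6)² - 63/(-130) = -292/(4²) - 63*(-1/130) = -292/16 + 63/130 = -292*1/16 + 63/130 = -73/4 + 63/130 = -4619/260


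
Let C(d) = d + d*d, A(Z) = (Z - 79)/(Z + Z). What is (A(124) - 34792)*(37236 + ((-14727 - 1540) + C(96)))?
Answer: -261275702251/248 ≈ -1.0535e+9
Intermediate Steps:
A(Z) = (-79 + Z)/(2*Z) (A(Z) = (-79 + Z)/((2*Z)) = (-79 + Z)*(1/(2*Z)) = (-79 + Z)/(2*Z))
C(d) = d + d**2
(A(124) - 34792)*(37236 + ((-14727 - 1540) + C(96))) = ((1/2)*(-79 + 124)/124 - 34792)*(37236 + ((-14727 - 1540) + 96*(1 + 96))) = ((1/2)*(1/124)*45 - 34792)*(37236 + (-16267 + 96*97)) = (45/248 - 34792)*(37236 + (-16267 + 9312)) = -8628371*(37236 - 6955)/248 = -8628371/248*30281 = -261275702251/248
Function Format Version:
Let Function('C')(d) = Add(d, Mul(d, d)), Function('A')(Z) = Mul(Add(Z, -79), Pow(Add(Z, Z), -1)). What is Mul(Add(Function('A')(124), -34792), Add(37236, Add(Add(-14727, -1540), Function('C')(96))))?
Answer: Rational(-261275702251, 248) ≈ -1.0535e+9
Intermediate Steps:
Function('A')(Z) = Mul(Rational(1, 2), Pow(Z, -1), Add(-79, Z)) (Function('A')(Z) = Mul(Add(-79, Z), Pow(Mul(2, Z), -1)) = Mul(Add(-79, Z), Mul(Rational(1, 2), Pow(Z, -1))) = Mul(Rational(1, 2), Pow(Z, -1), Add(-79, Z)))
Function('C')(d) = Add(d, Pow(d, 2))
Mul(Add(Function('A')(124), -34792), Add(37236, Add(Add(-14727, -1540), Function('C')(96)))) = Mul(Add(Mul(Rational(1, 2), Pow(124, -1), Add(-79, 124)), -34792), Add(37236, Add(Add(-14727, -1540), Mul(96, Add(1, 96))))) = Mul(Add(Mul(Rational(1, 2), Rational(1, 124), 45), -34792), Add(37236, Add(-16267, Mul(96, 97)))) = Mul(Add(Rational(45, 248), -34792), Add(37236, Add(-16267, 9312))) = Mul(Rational(-8628371, 248), Add(37236, -6955)) = Mul(Rational(-8628371, 248), 30281) = Rational(-261275702251, 248)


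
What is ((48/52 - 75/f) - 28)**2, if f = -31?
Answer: 98743969/162409 ≈ 608.00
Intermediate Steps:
((48/52 - 75/f) - 28)**2 = ((48/52 - 75/(-31)) - 28)**2 = ((48*(1/52) - 75*(-1/31)) - 28)**2 = ((12/13 + 75/31) - 28)**2 = (1347/403 - 28)**2 = (-9937/403)**2 = 98743969/162409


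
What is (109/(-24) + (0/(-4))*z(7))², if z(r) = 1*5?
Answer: 11881/576 ≈ 20.627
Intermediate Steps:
z(r) = 5
(109/(-24) + (0/(-4))*z(7))² = (109/(-24) + (0/(-4))*5)² = (109*(-1/24) + (0*(-¼))*5)² = (-109/24 + 0*5)² = (-109/24 + 0)² = (-109/24)² = 11881/576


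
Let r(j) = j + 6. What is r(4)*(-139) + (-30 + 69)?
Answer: -1351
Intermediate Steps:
r(j) = 6 + j
r(4)*(-139) + (-30 + 69) = (6 + 4)*(-139) + (-30 + 69) = 10*(-139) + 39 = -1390 + 39 = -1351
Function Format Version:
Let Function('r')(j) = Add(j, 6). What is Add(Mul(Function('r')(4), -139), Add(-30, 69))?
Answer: -1351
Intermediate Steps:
Function('r')(j) = Add(6, j)
Add(Mul(Function('r')(4), -139), Add(-30, 69)) = Add(Mul(Add(6, 4), -139), Add(-30, 69)) = Add(Mul(10, -139), 39) = Add(-1390, 39) = -1351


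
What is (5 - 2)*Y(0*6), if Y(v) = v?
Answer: 0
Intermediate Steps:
(5 - 2)*Y(0*6) = (5 - 2)*(0*6) = 3*0 = 0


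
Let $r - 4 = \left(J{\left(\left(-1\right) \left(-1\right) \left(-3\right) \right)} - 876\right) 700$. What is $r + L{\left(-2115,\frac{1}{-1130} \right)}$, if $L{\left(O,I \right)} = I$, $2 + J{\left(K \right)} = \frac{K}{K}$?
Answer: $- \frac{693702481}{1130} \approx -6.139 \cdot 10^{5}$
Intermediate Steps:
$J{\left(K \right)} = -1$ ($J{\left(K \right)} = -2 + \frac{K}{K} = -2 + 1 = -1$)
$r = -613896$ ($r = 4 + \left(-1 - 876\right) 700 = 4 - 613900 = -613896$)
$r + L{\left(-2115,\frac{1}{-1130} \right)} = -613896 + \frac{1}{-1130} = -613896 - \frac{1}{1130} = - \frac{693702481}{1130}$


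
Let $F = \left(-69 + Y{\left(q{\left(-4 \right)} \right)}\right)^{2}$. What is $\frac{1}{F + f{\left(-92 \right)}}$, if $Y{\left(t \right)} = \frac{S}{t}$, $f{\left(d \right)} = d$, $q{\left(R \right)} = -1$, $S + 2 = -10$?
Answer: $\frac{1}{3157} \approx 0.00031676$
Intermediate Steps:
$S = -12$ ($S = -2 - 10 = -12$)
$Y{\left(t \right)} = - \frac{12}{t}$
$F = 3249$ ($F = \left(-69 - \frac{12}{-1}\right)^{2} = \left(-69 - -12\right)^{2} = \left(-69 + 12\right)^{2} = \left(-57\right)^{2} = 3249$)
$\frac{1}{F + f{\left(-92 \right)}} = \frac{1}{3249 - 92} = \frac{1}{3157}$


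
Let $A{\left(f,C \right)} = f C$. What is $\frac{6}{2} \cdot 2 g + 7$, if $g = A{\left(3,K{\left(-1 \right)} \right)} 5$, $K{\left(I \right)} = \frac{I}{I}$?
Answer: $97$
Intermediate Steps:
$K{\left(I \right)} = 1$
$A{\left(f,C \right)} = C f$
$g = 15$ ($g = 1 \cdot 3 \cdot 5 = 3 \cdot 5 = 15$)
$\frac{6}{2} \cdot 2 g + 7 = \frac{6}{2} \cdot 2 \cdot 15 + 7 = 6 \cdot \frac{1}{2} \cdot 2 \cdot 15 + 7 = 3 \cdot 2 \cdot 15 + 7 = 6 \cdot 15 + 7 = 90 + 7 = 97$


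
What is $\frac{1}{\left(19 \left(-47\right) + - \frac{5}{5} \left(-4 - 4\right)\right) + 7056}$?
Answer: $\frac{1}{6171} \approx 0.00016205$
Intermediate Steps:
$\frac{1}{\left(19 \left(-47\right) + - \frac{5}{5} \left(-4 - 4\right)\right) + 7056} = \frac{1}{\left(-893 + \left(-5\right) \frac{1}{5} \left(-8\right)\right) + 7056} = \frac{1}{\left(-893 - -8\right) + 7056} = \frac{1}{\left(-893 + 8\right) + 7056} = \frac{1}{-885 + 7056} = \frac{1}{6171}$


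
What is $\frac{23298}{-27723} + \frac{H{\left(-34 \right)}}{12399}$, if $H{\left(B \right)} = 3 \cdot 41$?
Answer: $- \frac{31717997}{38193053} \approx -0.83047$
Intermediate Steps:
$H{\left(B \right)} = 123$
$\frac{23298}{-27723} + \frac{H{\left(-34 \right)}}{12399} = \frac{23298}{-27723} + \frac{123}{12399} = 23298 \left(- \frac{1}{27723}\right) + 123 \cdot \frac{1}{12399} = - \frac{7766}{9241} + \frac{41}{4133} = - \frac{31717997}{38193053}$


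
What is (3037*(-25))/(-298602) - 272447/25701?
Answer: -26467290223/2558123334 ≈ -10.346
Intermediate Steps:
(3037*(-25))/(-298602) - 272447/25701 = -75925*(-1/298602) - 272447*1/25701 = 75925/298602 - 272447/25701 = -26467290223/2558123334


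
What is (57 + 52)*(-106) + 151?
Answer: -11403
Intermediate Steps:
(57 + 52)*(-106) + 151 = 109*(-106) + 151 = -11554 + 151 = -11403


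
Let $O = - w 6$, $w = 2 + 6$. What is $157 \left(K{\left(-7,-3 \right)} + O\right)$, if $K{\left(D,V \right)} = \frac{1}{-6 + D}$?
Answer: $- \frac{98125}{13} \approx -7548.1$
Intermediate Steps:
$w = 8$
$O = -48$ ($O = \left(-1\right) 8 \cdot 6 = \left(-8\right) 6 = -48$)
$157 \left(K{\left(-7,-3 \right)} + O\right) = 157 \left(\frac{1}{-6 - 7} - 48\right) = 157 \left(\frac{1}{-13} - 48\right) = 157 \left(- \frac{1}{13} - 48\right) = 157 \left(- \frac{625}{13}\right) = - \frac{98125}{13}$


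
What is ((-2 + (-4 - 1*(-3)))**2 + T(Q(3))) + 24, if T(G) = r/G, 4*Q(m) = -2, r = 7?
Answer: 19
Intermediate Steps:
Q(m) = -1/2 (Q(m) = (1/4)*(-2) = -1/2)
T(G) = 7/G
((-2 + (-4 - 1*(-3)))**2 + T(Q(3))) + 24 = ((-2 + (-4 - 1*(-3)))**2 + 7/(-1/2)) + 24 = ((-2 + (-4 + 3))**2 + 7*(-2)) + 24 = ((-2 - 1)**2 - 14) + 24 = ((-3)**2 - 14) + 24 = (9 - 14) + 24 = -5 + 24 = 19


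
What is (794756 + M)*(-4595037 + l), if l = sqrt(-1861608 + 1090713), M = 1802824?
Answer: -11935976210460 + 7792740*I*sqrt(85655) ≈ -1.1936e+13 + 2.2807e+9*I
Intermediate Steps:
l = 3*I*sqrt(85655) (l = sqrt(-770895) = 3*I*sqrt(85655) ≈ 878.01*I)
(794756 + M)*(-4595037 + l) = (794756 + 1802824)*(-4595037 + 3*I*sqrt(85655)) = 2597580*(-4595037 + 3*I*sqrt(85655)) = -11935976210460 + 7792740*I*sqrt(85655)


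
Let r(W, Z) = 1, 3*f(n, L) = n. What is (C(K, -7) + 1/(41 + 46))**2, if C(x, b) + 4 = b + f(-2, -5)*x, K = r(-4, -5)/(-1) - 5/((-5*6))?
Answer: 7414729/68121 ≈ 108.85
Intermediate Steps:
f(n, L) = n/3
K = -5/6 (K = 1/(-1) - 5/((-5*6)) = 1*(-1) - 5/(-30) = -1 - 5*(-1/30) = -1 + 1/6 = -5/6 ≈ -0.83333)
C(x, b) = -4 + b - 2*x/3 (C(x, b) = -4 + (b + ((1/3)*(-2))*x) = -4 + (b - 2*x/3) = -4 + b - 2*x/3)
(C(K, -7) + 1/(41 + 46))**2 = ((-4 - 7 - 2/3*(-5/6)) + 1/(41 + 46))**2 = ((-4 - 7 + 5/9) + 1/87)**2 = (-94/9 + 1/87)**2 = (-2723/261)**2 = 7414729/68121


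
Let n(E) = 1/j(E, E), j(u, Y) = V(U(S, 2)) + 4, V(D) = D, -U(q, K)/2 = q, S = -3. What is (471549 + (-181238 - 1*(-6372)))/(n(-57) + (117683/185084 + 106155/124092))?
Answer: 236598962067855/1269022751 ≈ 1.8644e+5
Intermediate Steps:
U(q, K) = -2*q
j(u, Y) = 10 (j(u, Y) = -2*(-3) + 4 = 6 + 4 = 10)
n(E) = ⅒ (n(E) = 1/10 = ⅒)
(471549 + (-181238 - 1*(-6372)))/(n(-57) + (117683/185084 + 106155/124092)) = (471549 + (-181238 - 1*(-6372)))/(⅒ + (117683/185084 + 106155/124092)) = (471549 + (-181238 + 6372))/(⅒ + (117683*(1/185084) + 106155*(1/124092))) = (471549 - 174866)/(⅒ + (117683/185084 + 11795/13788)) = 296683/(⅒ + 475709873/318992274) = 296683/(1269022751/797480685) = 296683*(797480685/1269022751) = 236598962067855/1269022751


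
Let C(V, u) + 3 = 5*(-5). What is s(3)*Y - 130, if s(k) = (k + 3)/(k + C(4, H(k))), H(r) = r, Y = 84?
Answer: -3754/25 ≈ -150.16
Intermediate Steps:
C(V, u) = -28 (C(V, u) = -3 + 5*(-5) = -3 - 25 = -28)
s(k) = (3 + k)/(-28 + k) (s(k) = (k + 3)/(k - 28) = (3 + k)/(-28 + k))
s(3)*Y - 130 = ((3 + 3)/(-28 + 3))*84 - 130 = (6/(-25))*84 - 130 = -1/25*6*84 - 130 = -6/25*84 - 130 = -504/25 - 130 = -3754/25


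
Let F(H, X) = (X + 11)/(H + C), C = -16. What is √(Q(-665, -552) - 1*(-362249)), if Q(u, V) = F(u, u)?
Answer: 3*√2074042023/227 ≈ 601.87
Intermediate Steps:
F(H, X) = (11 + X)/(-16 + H) (F(H, X) = (X + 11)/(H - 16) = (11 + X)/(-16 + H))
Q(u, V) = (11 + u)/(-16 + u)
√(Q(-665, -552) - 1*(-362249)) = √((11 - 665)/(-16 - 665) - 1*(-362249)) = √(-654/(-681) + 362249) = √(-1/681*(-654) + 362249) = √(218/227 + 362249) = √(82230741/227) = 3*√2074042023/227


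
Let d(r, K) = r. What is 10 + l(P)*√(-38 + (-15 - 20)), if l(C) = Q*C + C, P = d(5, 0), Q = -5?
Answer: 10 - 20*I*√73 ≈ 10.0 - 170.88*I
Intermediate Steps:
P = 5
l(C) = -4*C (l(C) = -5*C + C = -4*C)
10 + l(P)*√(-38 + (-15 - 20)) = 10 + (-4*5)*√(-38 + (-15 - 20)) = 10 - 20*√(-38 - 35) = 10 - 20*I*√73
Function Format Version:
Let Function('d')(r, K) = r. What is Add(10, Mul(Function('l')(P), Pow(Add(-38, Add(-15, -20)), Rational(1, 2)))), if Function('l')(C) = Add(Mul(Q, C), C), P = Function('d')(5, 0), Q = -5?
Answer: Add(10, Mul(-20, I, Pow(73, Rational(1, 2)))) ≈ Add(10.000, Mul(-170.88, I))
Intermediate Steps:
P = 5
Function('l')(C) = Mul(-4, C) (Function('l')(C) = Add(Mul(-5, C), C) = Mul(-4, C))
Add(10, Mul(Function('l')(P), Pow(Add(-38, Add(-15, -20)), Rational(1, 2)))) = Add(10, Mul(Mul(-4, 5), Pow(Add(-38, Add(-15, -20)), Rational(1, 2)))) = Add(10, Mul(-20, Pow(Add(-38, -35), Rational(1, 2)))) = Add(10, Mul(-20, Pow(-73, Rational(1, 2)))) = Add(10, Mul(-20, Mul(I, Pow(73, Rational(1, 2))))) = Add(10, Mul(-20, I, Pow(73, Rational(1, 2))))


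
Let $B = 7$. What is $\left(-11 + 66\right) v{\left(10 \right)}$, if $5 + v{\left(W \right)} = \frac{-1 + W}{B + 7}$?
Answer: $- \frac{3355}{14} \approx -239.64$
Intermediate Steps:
$v{\left(W \right)} = - \frac{71}{14} + \frac{W}{14}$ ($v{\left(W \right)} = -5 + \frac{-1 + W}{7 + 7} = -5 + \frac{-1 + W}{14} = -5 + \left(-1 + W\right) \frac{1}{14} = -5 + \left(- \frac{1}{14} + \frac{W}{14}\right) = - \frac{71}{14} + \frac{W}{14}$)
$\left(-11 + 66\right) v{\left(10 \right)} = \left(-11 + 66\right) \left(- \frac{71}{14} + \frac{1}{14} \cdot 10\right) = 55 \left(- \frac{71}{14} + \frac{5}{7}\right) = 55 \left(- \frac{61}{14}\right) = - \frac{3355}{14}$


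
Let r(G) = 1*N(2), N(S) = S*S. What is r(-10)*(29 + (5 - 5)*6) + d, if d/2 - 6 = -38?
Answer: 52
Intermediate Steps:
d = -64 (d = 12 + 2*(-38) = 12 - 76 = -64)
N(S) = S**2
r(G) = 4 (r(G) = 1*2**2 = 1*4 = 4)
r(-10)*(29 + (5 - 5)*6) + d = 4*(29 + (5 - 5)*6) - 64 = 4*(29 + 0*6) - 64 = 4*(29 + 0) - 64 = 4*29 - 64 = 116 - 64 = 52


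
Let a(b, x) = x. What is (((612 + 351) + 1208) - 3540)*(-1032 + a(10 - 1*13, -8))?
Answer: 1423760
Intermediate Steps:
(((612 + 351) + 1208) - 3540)*(-1032 + a(10 - 1*13, -8)) = (((612 + 351) + 1208) - 3540)*(-1032 - 8) = ((963 + 1208) - 3540)*(-1040) = (2171 - 3540)*(-1040) = -1369*(-1040) = 1423760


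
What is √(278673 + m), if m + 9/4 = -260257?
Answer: √73655/2 ≈ 135.70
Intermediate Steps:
m = -1041037/4 (m = -9/4 - 260257 = -1041037/4 ≈ -2.6026e+5)
√(278673 + m) = √(278673 - 1041037/4) = √(73655/4) = √73655/2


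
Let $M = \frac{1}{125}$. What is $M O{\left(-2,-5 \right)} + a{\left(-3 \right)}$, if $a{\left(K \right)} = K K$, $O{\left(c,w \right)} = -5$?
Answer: $\frac{224}{25} \approx 8.96$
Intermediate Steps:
$M = \frac{1}{125} \approx 0.008$
$a{\left(K \right)} = K^{2}$
$M O{\left(-2,-5 \right)} + a{\left(-3 \right)} = \frac{1}{125} \left(-5\right) + \left(-3\right)^{2} = - \frac{1}{25} + 9 = \frac{224}{25}$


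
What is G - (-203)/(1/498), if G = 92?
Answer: 101186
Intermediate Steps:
G - (-203)/(1/498) = 92 - (-203)/(1/498) = 92 - (-203)/1/498 = 92 - (-203)*498 = 92 - 1*(-101094) = 92 + 101094 = 101186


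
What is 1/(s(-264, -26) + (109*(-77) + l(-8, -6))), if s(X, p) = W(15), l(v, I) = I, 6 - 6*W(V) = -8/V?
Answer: -45/377906 ≈ -0.00011908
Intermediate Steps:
W(V) = 1 + 4/(3*V) (W(V) = 1 - (-4)/(3*V) = 1 + 4/(3*V))
s(X, p) = 49/45 (s(X, p) = (4/3 + 15)/15 = (1/15)*(49/3) = 49/45)
1/(s(-264, -26) + (109*(-77) + l(-8, -6))) = 1/(49/45 + (109*(-77) - 6)) = 1/(49/45 + (-8393 - 6)) = 1/(49/45 - 8399) = 1/(-377906/45) = -45/377906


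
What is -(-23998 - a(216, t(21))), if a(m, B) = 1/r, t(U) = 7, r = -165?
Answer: 3959669/165 ≈ 23998.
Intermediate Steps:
a(m, B) = -1/165 (a(m, B) = 1/(-165) = -1/165)
-(-23998 - a(216, t(21))) = -(-23998 - 1*(-1/165)) = -(-23998 + 1/165) = -1*(-3959669/165) = 3959669/165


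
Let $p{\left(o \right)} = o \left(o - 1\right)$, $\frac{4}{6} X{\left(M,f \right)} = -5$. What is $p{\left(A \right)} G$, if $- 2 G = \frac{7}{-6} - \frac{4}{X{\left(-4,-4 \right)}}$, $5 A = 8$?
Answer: $\frac{38}{125} \approx 0.304$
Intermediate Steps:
$A = \frac{8}{5}$ ($A = \frac{1}{5} \cdot 8 = \frac{8}{5} \approx 1.6$)
$X{\left(M,f \right)} = - \frac{15}{2}$ ($X{\left(M,f \right)} = \frac{3}{2} \left(-5\right) = - \frac{15}{2}$)
$G = \frac{19}{60}$ ($G = - \frac{\frac{7}{-6} - \frac{4}{- \frac{15}{2}}}{2} = - \frac{7 \left(- \frac{1}{6}\right) - - \frac{8}{15}}{2} = - \frac{- \frac{7}{6} + \frac{8}{15}}{2} = \left(- \frac{1}{2}\right) \left(- \frac{19}{30}\right) = \frac{19}{60} \approx 0.31667$)
$p{\left(o \right)} = o \left(-1 + o\right)$
$p{\left(A \right)} G = \frac{8 \left(-1 + \frac{8}{5}\right)}{5} \cdot \frac{19}{60} = \frac{8}{5} \cdot \frac{3}{5} \cdot \frac{19}{60} = \frac{24}{25} \cdot \frac{19}{60} = \frac{38}{125}$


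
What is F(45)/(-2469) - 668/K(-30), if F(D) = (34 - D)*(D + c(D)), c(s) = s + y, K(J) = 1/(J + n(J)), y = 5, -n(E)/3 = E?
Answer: -98956475/2469 ≈ -40080.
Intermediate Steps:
n(E) = -3*E
K(J) = -1/(2*J) (K(J) = 1/(J - 3*J) = 1/(-2*J) = -1/(2*J))
c(s) = 5 + s (c(s) = s + 5 = 5 + s)
F(D) = (5 + 2*D)*(34 - D) (F(D) = (34 - D)*(D + (5 + D)) = (34 - D)*(5 + 2*D) = (5 + 2*D)*(34 - D))
F(45)/(-2469) - 668/K(-30) = (170 - 2*45² + 63*45)/(-2469) - 668/((-½/(-30))) = (170 - 2*2025 + 2835)*(-1/2469) - 668/((-½*(-1/30))) = (170 - 4050 + 2835)*(-1/2469) - 668/1/60 = -1045*(-1/2469) - 668*60 = 1045/2469 - 40080 = -98956475/2469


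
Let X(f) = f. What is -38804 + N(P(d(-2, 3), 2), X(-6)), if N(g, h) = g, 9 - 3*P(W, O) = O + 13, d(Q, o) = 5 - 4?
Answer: -38806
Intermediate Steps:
d(Q, o) = 1
P(W, O) = -4/3 - O/3 (P(W, O) = 3 - (O + 13)/3 = 3 - (13 + O)/3 = 3 + (-13/3 - O/3) = -4/3 - O/3)
-38804 + N(P(d(-2, 3), 2), X(-6)) = -38804 + (-4/3 - ⅓*2) = -38804 + (-4/3 - ⅔) = -38804 - 2 = -38806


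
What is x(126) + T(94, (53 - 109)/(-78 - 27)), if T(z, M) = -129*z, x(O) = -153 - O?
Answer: -12405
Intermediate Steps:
x(126) + T(94, (53 - 109)/(-78 - 27)) = (-153 - 1*126) - 129*94 = (-153 - 126) - 12126 = -279 - 12126 = -12405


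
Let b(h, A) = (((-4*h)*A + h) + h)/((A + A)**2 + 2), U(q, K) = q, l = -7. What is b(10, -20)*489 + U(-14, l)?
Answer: 63092/267 ≈ 236.30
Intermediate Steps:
b(h, A) = (2*h - 4*A*h)/(2 + 4*A**2) (b(h, A) = ((-4*A*h + h) + h)/((2*A)**2 + 2) = ((h - 4*A*h) + h)/(4*A**2 + 2) = (2*h - 4*A*h)/(2 + 4*A**2))
b(10, -20)*489 + U(-14, l) = (10*(1 - 2*(-20))/(1 + 2*(-20)**2))*489 - 14 = (10*(1 + 40)/(1 + 2*400))*489 - 14 = (10*41/(1 + 800))*489 - 14 = (10*41/801)*489 - 14 = (10*(1/801)*41)*489 - 14 = (410/801)*489 - 14 = 66830/267 - 14 = 63092/267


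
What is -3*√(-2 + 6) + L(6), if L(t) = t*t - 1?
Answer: 29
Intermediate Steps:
L(t) = -1 + t² (L(t) = t² - 1 = -1 + t²)
-3*√(-2 + 6) + L(6) = -3*√(-2 + 6) + (-1 + 6²) = -3*√4 + (-1 + 36) = -3*2 + 35 = -6 + 35 = 29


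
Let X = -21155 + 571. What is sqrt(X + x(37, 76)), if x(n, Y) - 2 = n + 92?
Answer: I*sqrt(20453) ≈ 143.01*I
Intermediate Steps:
x(n, Y) = 94 + n (x(n, Y) = 2 + (n + 92) = 2 + (92 + n) = 94 + n)
X = -20584
sqrt(X + x(37, 76)) = sqrt(-20584 + (94 + 37)) = sqrt(-20584 + 131) = sqrt(-20453) = I*sqrt(20453)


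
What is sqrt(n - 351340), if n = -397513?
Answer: I*sqrt(748853) ≈ 865.36*I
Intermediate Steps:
sqrt(n - 351340) = sqrt(-397513 - 351340) = sqrt(-748853) = I*sqrt(748853)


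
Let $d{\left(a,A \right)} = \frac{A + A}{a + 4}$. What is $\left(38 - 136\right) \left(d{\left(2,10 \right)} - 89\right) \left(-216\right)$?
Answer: $-1813392$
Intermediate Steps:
$d{\left(a,A \right)} = \frac{2 A}{4 + a}$
$\left(38 - 136\right) \left(d{\left(2,10 \right)} - 89\right) \left(-216\right) = \left(38 - 136\right) \left(2 \cdot 10 \frac{1}{4 + 2} - 89\right) \left(-216\right) = - 98 \left(2 \cdot 10 \cdot \frac{1}{6} - 89\right) \left(-216\right) = - 98 \left(\frac{10}{3} - 89\right) \left(-216\right) = \left(-98\right) \left(- \frac{257}{3}\right) \left(-216\right) = \frac{25186}{3} \left(-216\right) = -1813392$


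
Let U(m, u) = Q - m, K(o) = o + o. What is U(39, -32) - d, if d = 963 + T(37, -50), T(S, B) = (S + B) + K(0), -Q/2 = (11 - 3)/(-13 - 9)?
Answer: -10871/11 ≈ -988.27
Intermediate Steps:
K(o) = 2*o
Q = 8/11 (Q = -2*(11 - 3)/(-13 - 9) = -16/(-22) = -16*(-1)/22 = -2*(-4/11) = 8/11 ≈ 0.72727)
T(S, B) = B + S (T(S, B) = (S + B) + 2*0 = (B + S) + 0 = B + S)
U(m, u) = 8/11 - m
d = 950 (d = 963 + (-50 + 37) = 963 - 13 = 950)
U(39, -32) - d = (8/11 - 1*39) - 1*950 = (8/11 - 39) - 950 = -421/11 - 950 = -10871/11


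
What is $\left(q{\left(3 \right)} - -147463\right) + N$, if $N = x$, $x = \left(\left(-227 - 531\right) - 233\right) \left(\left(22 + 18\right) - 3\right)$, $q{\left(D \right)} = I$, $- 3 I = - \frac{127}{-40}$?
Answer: $\frac{13295393}{120} \approx 1.108 \cdot 10^{5}$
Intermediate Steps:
$I = - \frac{127}{120}$ ($I = - \frac{\left(-127\right) \frac{1}{-40}}{3} = - \frac{\left(-127\right) \left(- \frac{1}{40}\right)}{3} = \left(- \frac{1}{3}\right) \frac{127}{40} = - \frac{127}{120} \approx -1.0583$)
$q{\left(D \right)} = - \frac{127}{120}$
$x = -36667$ ($x = \left(-758 - 233\right) \left(40 - 3\right) = \left(-991\right) 37 = -36667$)
$N = -36667$
$\left(q{\left(3 \right)} - -147463\right) + N = \left(- \frac{127}{120} - -147463\right) - 36667 = \left(- \frac{127}{120} + 147463\right) - 36667 = \frac{17695433}{120} - 36667 = \frac{13295393}{120}$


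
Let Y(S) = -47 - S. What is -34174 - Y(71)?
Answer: -34056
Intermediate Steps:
-34174 - Y(71) = -34174 - (-47 - 1*71) = -34174 - (-47 - 71) = -34174 - 1*(-118) = -34174 + 118 = -34056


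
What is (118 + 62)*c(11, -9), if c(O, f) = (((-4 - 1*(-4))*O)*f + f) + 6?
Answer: -540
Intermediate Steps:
c(O, f) = 6 + f (c(O, f) = (((-4 + 4)*O)*f + f) + 6 = ((0*O)*f + f) + 6 = (0*f + f) + 6 = (0 + f) + 6 = f + 6 = 6 + f)
(118 + 62)*c(11, -9) = (118 + 62)*(6 - 9) = 180*(-3) = -540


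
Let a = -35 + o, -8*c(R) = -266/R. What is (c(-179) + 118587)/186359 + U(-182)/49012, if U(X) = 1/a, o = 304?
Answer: 69965541296831/109950729676877 ≈ 0.63634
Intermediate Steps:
c(R) = 133/(4*R) (c(R) = -(-133)/(4*R) = 133/(4*R))
a = 269 (a = -35 + 304 = 269)
U(X) = 1/269
(c(-179) + 118587)/186359 + U(-182)/49012 = ((133/4)/(-179) + 118587)/186359 + (1/269)/49012 = ((133/4)*(-1/179) + 118587)*(1/186359) + (1/269)*(1/49012) = (-133/716 + 118587)*(1/186359) + 1/13184228 = (84908159/716)*(1/186359) + 1/13184228 = 84908159/133433044 + 1/13184228 = 69965541296831/109950729676877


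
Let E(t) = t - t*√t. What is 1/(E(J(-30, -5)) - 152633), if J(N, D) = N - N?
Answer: -1/152633 ≈ -6.5517e-6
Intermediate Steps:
J(N, D) = 0
E(t) = t - t^(3/2)
1/(E(J(-30, -5)) - 152633) = 1/((0 - 0^(3/2)) - 152633) = 1/((0 - 1*0) - 152633) = 1/((0 + 0) - 152633) = 1/(0 - 152633) = 1/(-152633) = -1/152633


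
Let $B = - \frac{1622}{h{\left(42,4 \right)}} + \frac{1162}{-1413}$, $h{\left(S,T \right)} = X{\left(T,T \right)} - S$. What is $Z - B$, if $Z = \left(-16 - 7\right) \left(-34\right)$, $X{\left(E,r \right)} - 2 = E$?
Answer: $\frac{2084929}{2826} \approx 737.77$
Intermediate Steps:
$X{\left(E,r \right)} = 2 + E$
$Z = 782$ ($Z = \left(-23\right) \left(-34\right) = 782$)
$h{\left(S,T \right)} = 2 + T - S$ ($h{\left(S,T \right)} = \left(2 + T\right) - S = 2 + T - S$)
$B = \frac{125003}{2826}$ ($B = - \frac{1622}{2 + 4 - 42} + \frac{1162}{-1413} = - \frac{1622}{2 + 4 - 42} + 1162 \left(- \frac{1}{1413}\right) = - \frac{1622}{-36} - \frac{1162}{1413} = \left(-1622\right) \left(- \frac{1}{36}\right) - \frac{1162}{1413} = \frac{811}{18} - \frac{1162}{1413} = \frac{125003}{2826} \approx 44.233$)
$Z - B = 782 - \frac{125003}{2826} = \frac{2084929}{2826}$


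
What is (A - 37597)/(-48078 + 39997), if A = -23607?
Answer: 61204/8081 ≈ 7.5738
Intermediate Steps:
(A - 37597)/(-48078 + 39997) = (-23607 - 37597)/(-48078 + 39997) = -61204/(-8081) = -61204*(-1/8081) = 61204/8081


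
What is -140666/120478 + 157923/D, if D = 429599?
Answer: -20701862870/25878614161 ≈ -0.79996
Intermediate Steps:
-140666/120478 + 157923/D = -140666/120478 + 157923/429599 = -140666*1/120478 + 157923*(1/429599) = -70333/60239 + 157923/429599 = -20701862870/25878614161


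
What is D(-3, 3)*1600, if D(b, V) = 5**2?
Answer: 40000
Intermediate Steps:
D(b, V) = 25
D(-3, 3)*1600 = 25*1600 = 40000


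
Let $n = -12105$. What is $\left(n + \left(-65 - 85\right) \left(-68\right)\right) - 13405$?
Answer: $-15310$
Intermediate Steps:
$\left(n + \left(-65 - 85\right) \left(-68\right)\right) - 13405 = \left(-12105 + \left(-65 - 85\right) \left(-68\right)\right) - 13405 = \left(-12105 - -10200\right) - 13405 = \left(-12105 + 10200\right) - 13405 = -1905 - 13405 = -15310$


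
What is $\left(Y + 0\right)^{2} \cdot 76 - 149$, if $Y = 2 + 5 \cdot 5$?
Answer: $55255$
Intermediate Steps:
$Y = 27$ ($Y = 2 + 25 = 27$)
$\left(Y + 0\right)^{2} \cdot 76 - 149 = \left(27 + 0\right)^{2} \cdot 76 - 149 = 27^{2} \cdot 76 - 149 = 729 \cdot 76 - 149 = 55404 - 149 = 55255$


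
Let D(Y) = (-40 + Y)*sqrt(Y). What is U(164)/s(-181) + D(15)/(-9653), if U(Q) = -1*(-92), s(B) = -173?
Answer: -92/173 + 25*sqrt(15)/9653 ≈ -0.52176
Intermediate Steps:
U(Q) = 92
D(Y) = sqrt(Y)*(-40 + Y)
U(164)/s(-181) + D(15)/(-9653) = 92/(-173) + (sqrt(15)*(-40 + 15))/(-9653) = 92*(-1/173) + (sqrt(15)*(-25))*(-1/9653) = -92/173 - 25*sqrt(15)*(-1/9653) = -92/173 + 25*sqrt(15)/9653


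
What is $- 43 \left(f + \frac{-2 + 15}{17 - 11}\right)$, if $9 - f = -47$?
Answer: $- \frac{15007}{6} \approx -2501.2$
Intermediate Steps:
$f = 56$ ($f = 9 - -47 = 9 + 47 = 56$)
$- 43 \left(f + \frac{-2 + 15}{17 - 11}\right) = - 43 \left(56 + \frac{-2 + 15}{17 - 11}\right) = - 43 \left(56 + \frac{13}{6}\right) = \left(-43\right) \frac{349}{6} = - \frac{15007}{6}$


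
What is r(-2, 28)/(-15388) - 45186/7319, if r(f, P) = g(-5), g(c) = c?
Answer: -695285573/112624772 ≈ -6.1735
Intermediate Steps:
r(f, P) = -5
r(-2, 28)/(-15388) - 45186/7319 = -5/(-15388) - 45186/7319 = -5*(-1/15388) - 45186*1/7319 = 5/15388 - 45186/7319 = -695285573/112624772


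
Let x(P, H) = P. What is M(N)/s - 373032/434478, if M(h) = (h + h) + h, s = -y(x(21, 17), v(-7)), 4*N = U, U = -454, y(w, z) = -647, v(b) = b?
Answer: -11796711/8518402 ≈ -1.3848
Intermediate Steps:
N = -227/2 (N = (¼)*(-454) = -227/2 ≈ -113.50)
s = 647 (s = -1*(-647) = 647)
M(h) = 3*h (M(h) = 2*h + h = 3*h)
M(N)/s - 373032/434478 = (3*(-227/2))/647 - 373032/434478 = -681/2*1/647 - 373032*1/434478 = -681/1294 - 5652/6583 = -11796711/8518402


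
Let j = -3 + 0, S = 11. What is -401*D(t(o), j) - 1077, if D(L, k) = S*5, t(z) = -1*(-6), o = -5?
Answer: -23132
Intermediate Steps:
t(z) = 6
j = -3
D(L, k) = 55 (D(L, k) = 11*5 = 55)
-401*D(t(o), j) - 1077 = -401*55 - 1077 = -22055 - 1077 = -23132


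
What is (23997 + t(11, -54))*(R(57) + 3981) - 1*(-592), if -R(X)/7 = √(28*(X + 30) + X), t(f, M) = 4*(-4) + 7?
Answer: 95496820 - 503748*√277 ≈ 8.7113e+7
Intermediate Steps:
t(f, M) = -9 (t(f, M) = -16 + 7 = -9)
R(X) = -7*√(840 + 29*X) (R(X) = -7*√(28*(X + 30) + X) = -7*√(28*(30 + X) + X) = -7*√((840 + 28*X) + X) = -7*√(840 + 29*X))
(23997 + t(11, -54))*(R(57) + 3981) - 1*(-592) = (23997 - 9)*(-7*√(840 + 29*57) + 3981) - 1*(-592) = 23988*(-7*√(840 + 1653) + 3981) + 592 = 23988*(-21*√277 + 3981) + 592 = 23988*(3981 - 21*√277) + 592 = (95496228 - 503748*√277) + 592 = 95496820 - 503748*√277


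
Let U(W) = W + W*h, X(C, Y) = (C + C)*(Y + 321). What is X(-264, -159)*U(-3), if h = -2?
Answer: -256608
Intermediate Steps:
X(C, Y) = 2*C*(321 + Y) (X(C, Y) = (2*C)*(321 + Y) = 2*C*(321 + Y))
U(W) = -W (U(W) = W + W*(-2) = W - 2*W = -W)
X(-264, -159)*U(-3) = (2*(-264)*(321 - 159))*(-1*(-3)) = (2*(-264)*162)*3 = -85536*3 = -256608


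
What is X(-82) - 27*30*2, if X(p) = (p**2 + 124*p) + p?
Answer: -5146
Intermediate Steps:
X(p) = p**2 + 125*p
X(-82) - 27*30*2 = -82*(125 - 82) - 27*30*2 = -82*43 - 810*2 = -3526 - 1620 = -5146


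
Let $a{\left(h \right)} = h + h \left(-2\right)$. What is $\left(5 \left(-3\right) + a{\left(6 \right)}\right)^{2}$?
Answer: $441$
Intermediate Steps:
$a{\left(h \right)} = - h$ ($a{\left(h \right)} = h - 2 h = - h$)
$\left(5 \left(-3\right) + a{\left(6 \right)}\right)^{2} = \left(5 \left(-3\right) - 6\right)^{2} = \left(-15 - 6\right)^{2} = \left(-21\right)^{2} = 441$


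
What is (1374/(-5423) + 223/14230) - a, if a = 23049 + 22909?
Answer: -3546564572511/77169290 ≈ -45958.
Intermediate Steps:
a = 45958
(1374/(-5423) + 223/14230) - a = (1374/(-5423) + 223/14230) - 1*45958 = (1374*(-1/5423) + 223*(1/14230)) - 45958 = (-1374/5423 + 223/14230) - 45958 = -18342691/77169290 - 45958 = -3546564572511/77169290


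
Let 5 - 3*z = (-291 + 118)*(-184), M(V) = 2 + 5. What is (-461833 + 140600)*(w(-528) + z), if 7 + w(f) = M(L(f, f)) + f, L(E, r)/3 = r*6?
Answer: 3577571921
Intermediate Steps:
L(E, r) = 18*r (L(E, r) = 3*(r*6) = 3*(6*r) = 18*r)
M(V) = 7
w(f) = f (w(f) = -7 + (7 + f) = f)
z = -10609 (z = 5/3 - (-291 + 118)*(-184)/3 = 5/3 - (-173)*(-184)/3 = 5/3 - ⅓*31832 = 5/3 - 31832/3 = -10609)
(-461833 + 140600)*(w(-528) + z) = (-461833 + 140600)*(-528 - 10609) = -321233*(-11137) = 3577571921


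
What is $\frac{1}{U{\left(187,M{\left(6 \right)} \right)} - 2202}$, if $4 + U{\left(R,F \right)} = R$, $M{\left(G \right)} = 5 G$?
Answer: $- \frac{1}{2019} \approx -0.0004953$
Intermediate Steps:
$U{\left(R,F \right)} = -4 + R$
$\frac{1}{U{\left(187,M{\left(6 \right)} \right)} - 2202} = \frac{1}{\left(-4 + 187\right) - 2202} = \frac{1}{183 - 2202} = \frac{1}{-2019} = - \frac{1}{2019}$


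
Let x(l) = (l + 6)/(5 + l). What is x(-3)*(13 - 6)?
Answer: 21/2 ≈ 10.500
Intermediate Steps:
x(l) = (6 + l)/(5 + l)
x(-3)*(13 - 6) = ((6 - 3)/(5 - 3))*(13 - 6) = (3/2)*7 = 21/2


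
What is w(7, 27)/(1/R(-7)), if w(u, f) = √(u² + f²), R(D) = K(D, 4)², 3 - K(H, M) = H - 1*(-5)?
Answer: 25*√778 ≈ 697.32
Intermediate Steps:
K(H, M) = -2 - H (K(H, M) = 3 - (H - 1*(-5)) = 3 - (H + 5) = 3 - (5 + H) = 3 + (-5 - H) = -2 - H)
R(D) = (-2 - D)²
w(u, f) = √(f² + u²)
w(7, 27)/(1/R(-7)) = √(27² + 7²)/(1/((2 - 7)²)) = √(729 + 49)/(1/((-5)²)) = √778/(1/25) = √778*25 = 25*√778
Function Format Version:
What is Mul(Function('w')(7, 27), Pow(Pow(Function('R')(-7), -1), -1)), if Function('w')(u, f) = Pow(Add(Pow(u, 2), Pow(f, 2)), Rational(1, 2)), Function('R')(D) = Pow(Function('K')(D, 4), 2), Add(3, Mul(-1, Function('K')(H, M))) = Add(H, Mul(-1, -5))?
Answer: Mul(25, Pow(778, Rational(1, 2))) ≈ 697.32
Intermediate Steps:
Function('K')(H, M) = Add(-2, Mul(-1, H)) (Function('K')(H, M) = Add(3, Mul(-1, Add(H, Mul(-1, -5)))) = Add(3, Mul(-1, Add(H, 5))) = Add(3, Mul(-1, Add(5, H))) = Add(3, Add(-5, Mul(-1, H))) = Add(-2, Mul(-1, H)))
Function('R')(D) = Pow(Add(-2, Mul(-1, D)), 2)
Function('w')(u, f) = Pow(Add(Pow(f, 2), Pow(u, 2)), Rational(1, 2))
Mul(Function('w')(7, 27), Pow(Pow(Function('R')(-7), -1), -1)) = Mul(Pow(Add(Pow(27, 2), Pow(7, 2)), Rational(1, 2)), Pow(Pow(Pow(Add(2, -7), 2), -1), -1)) = Mul(Pow(Add(729, 49), Rational(1, 2)), Pow(Pow(Pow(-5, 2), -1), -1)) = Mul(Pow(778, Rational(1, 2)), Pow(Pow(25, -1), -1)) = Mul(Pow(778, Rational(1, 2)), Pow(Rational(1, 25), -1)) = Mul(Pow(778, Rational(1, 2)), 25) = Mul(25, Pow(778, Rational(1, 2)))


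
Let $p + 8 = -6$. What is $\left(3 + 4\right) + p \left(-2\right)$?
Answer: $35$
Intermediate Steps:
$p = -14$ ($p = -8 - 6 = -14$)
$\left(3 + 4\right) + p \left(-2\right) = \left(3 + 4\right) - -28 = 7 + 28 = 35$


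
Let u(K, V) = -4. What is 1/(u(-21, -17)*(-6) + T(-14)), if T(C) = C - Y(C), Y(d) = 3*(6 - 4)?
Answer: 1/4 ≈ 0.25000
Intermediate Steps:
Y(d) = 6 (Y(d) = 3*2 = 6)
T(C) = -6 + C (T(C) = C - 1*6 = C - 6 = -6 + C)
1/(u(-21, -17)*(-6) + T(-14)) = 1/(-4*(-6) + (-6 - 14)) = 1/(24 - 20) = 1/4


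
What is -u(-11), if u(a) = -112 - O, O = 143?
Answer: 255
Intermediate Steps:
u(a) = -255 (u(a) = -112 - 1*143 = -112 - 143 = -255)
-u(-11) = -1*(-255) = 255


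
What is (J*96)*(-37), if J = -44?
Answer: 156288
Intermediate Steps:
(J*96)*(-37) = -44*96*(-37) = -4224*(-37) = 156288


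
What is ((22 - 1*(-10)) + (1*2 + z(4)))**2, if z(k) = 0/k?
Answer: 1156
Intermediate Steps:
z(k) = 0
((22 - 1*(-10)) + (1*2 + z(4)))**2 = ((22 - 1*(-10)) + (1*2 + 0))**2 = ((22 + 10) + (2 + 0))**2 = (32 + 2)**2 = 34**2 = 1156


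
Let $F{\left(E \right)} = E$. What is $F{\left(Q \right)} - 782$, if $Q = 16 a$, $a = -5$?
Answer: $-862$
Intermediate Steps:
$Q = -80$ ($Q = 16 \left(-5\right) = -80$)
$F{\left(Q \right)} - 782 = -80 - 782 = -862$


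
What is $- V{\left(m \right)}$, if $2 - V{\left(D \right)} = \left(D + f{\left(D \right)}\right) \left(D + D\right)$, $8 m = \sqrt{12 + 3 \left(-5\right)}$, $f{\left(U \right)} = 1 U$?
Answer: $- \frac{35}{16} \approx -2.1875$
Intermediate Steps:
$f{\left(U \right)} = U$
$m = \frac{i \sqrt{3}}{8}$ ($m = \frac{\sqrt{12 + 3 \left(-5\right)}}{8} = \frac{\sqrt{12 - 15}}{8} = \frac{\sqrt{-3}}{8} = \frac{i \sqrt{3}}{8} \approx 0.21651 i$)
$V{\left(D \right)} = 2 - 4 D^{2}$ ($V{\left(D \right)} = 2 - \left(D + D\right) \left(D + D\right) = 2 - 2 D 2 D = 2 - 4 D^{2}$)
$- V{\left(m \right)} = - (2 - 4 \left(\frac{i \sqrt{3}}{8}\right)^{2}) = - (2 - - \frac{3}{16}) = - (2 + \frac{3}{16}) = \left(-1\right) \frac{35}{16} = - \frac{35}{16}$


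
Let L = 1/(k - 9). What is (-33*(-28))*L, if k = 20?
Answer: 84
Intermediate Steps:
L = 1/11 (L = 1/(20 - 9) = 1/11 ≈ 0.090909)
(-33*(-28))*L = -33*(-28)*(1/11) = 924*(1/11) = 84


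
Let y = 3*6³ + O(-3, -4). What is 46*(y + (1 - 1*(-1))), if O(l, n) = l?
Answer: 29762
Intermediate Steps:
y = 645 (y = 3*6³ - 3 = 3*216 - 3 = 648 - 3 = 645)
46*(y + (1 - 1*(-1))) = 46*(645 + (1 - 1*(-1))) = 46*(645 + (1 + 1)) = 46*(645 + 2) = 46*647 = 29762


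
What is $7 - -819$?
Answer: $826$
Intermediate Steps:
$7 - -819 = 7 + 819 = 826$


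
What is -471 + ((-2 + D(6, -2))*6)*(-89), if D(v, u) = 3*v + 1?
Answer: -9549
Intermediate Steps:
D(v, u) = 1 + 3*v
-471 + ((-2 + D(6, -2))*6)*(-89) = -471 + ((-2 + (1 + 3*6))*6)*(-89) = -471 + ((-2 + (1 + 18))*6)*(-89) = -471 + ((-2 + 19)*6)*(-89) = -471 + (17*6)*(-89) = -471 + 102*(-89) = -471 - 9078 = -9549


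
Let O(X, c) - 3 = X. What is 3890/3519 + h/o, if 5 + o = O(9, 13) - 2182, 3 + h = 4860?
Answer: -2877011/2551275 ≈ -1.1277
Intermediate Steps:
h = 4857 (h = -3 + 4860 = 4857)
O(X, c) = 3 + X
o = -2175 (o = -5 + ((3 + 9) - 2182) = -5 + (12 - 2182) = -5 - 2170 = -2175)
3890/3519 + h/o = 3890/3519 + 4857/(-2175) = 3890*(1/3519) + 4857*(-1/2175) = 3890/3519 - 1619/725 = -2877011/2551275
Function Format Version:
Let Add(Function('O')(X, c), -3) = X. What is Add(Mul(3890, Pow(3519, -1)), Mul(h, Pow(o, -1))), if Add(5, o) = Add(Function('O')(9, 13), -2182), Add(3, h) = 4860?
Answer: Rational(-2877011, 2551275) ≈ -1.1277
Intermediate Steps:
h = 4857 (h = Add(-3, 4860) = 4857)
Function('O')(X, c) = Add(3, X)
o = -2175 (o = Add(-5, Add(Add(3, 9), -2182)) = Add(-5, Add(12, -2182)) = Add(-5, -2170) = -2175)
Add(Mul(3890, Pow(3519, -1)), Mul(h, Pow(o, -1))) = Add(Mul(3890, Pow(3519, -1)), Mul(4857, Pow(-2175, -1))) = Add(Mul(3890, Rational(1, 3519)), Mul(4857, Rational(-1, 2175))) = Add(Rational(3890, 3519), Rational(-1619, 725)) = Rational(-2877011, 2551275)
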